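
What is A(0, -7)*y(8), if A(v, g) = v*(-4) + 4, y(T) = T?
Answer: 32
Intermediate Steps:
A(v, g) = 4 - 4*v (A(v, g) = -4*v + 4 = 4 - 4*v)
A(0, -7)*y(8) = (4 - 4*0)*8 = (4 + 0)*8 = 4*8 = 32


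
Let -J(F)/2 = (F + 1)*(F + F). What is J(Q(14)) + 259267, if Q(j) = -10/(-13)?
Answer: 43815203/169 ≈ 2.5926e+5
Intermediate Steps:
Q(j) = 10/13 (Q(j) = -10*(-1/13) = 10/13)
J(F) = -4*F*(1 + F) (J(F) = -2*(F + 1)*(F + F) = -2*(1 + F)*2*F = -4*F*(1 + F))
J(Q(14)) + 259267 = -4*10/13*(1 + 10/13) + 259267 = -4*10/13*23/13 + 259267 = -920/169 + 259267 = 43815203/169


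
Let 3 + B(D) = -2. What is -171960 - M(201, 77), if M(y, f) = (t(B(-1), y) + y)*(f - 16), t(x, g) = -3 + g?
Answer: -196299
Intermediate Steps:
B(D) = -5 (B(D) = -3 - 2 = -5)
M(y, f) = (-16 + f)*(-3 + 2*y) (M(y, f) = ((-3 + y) + y)*(f - 16) = (-3 + 2*y)*(-16 + f) = (-16 + f)*(-3 + 2*y))
-171960 - M(201, 77) = -171960 - (48 - 32*201 + 77*201 + 77*(-3 + 201)) = -171960 - (48 - 6432 + 15477 + 77*198) = -171960 - (48 - 6432 + 15477 + 15246) = -171960 - 1*24339 = -171960 - 24339 = -196299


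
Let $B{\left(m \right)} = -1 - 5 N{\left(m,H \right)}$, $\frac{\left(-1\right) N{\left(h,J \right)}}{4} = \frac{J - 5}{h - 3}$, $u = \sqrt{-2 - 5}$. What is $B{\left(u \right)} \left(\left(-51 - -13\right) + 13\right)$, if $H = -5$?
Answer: $\frac{25 \left(\sqrt{7} - 197 i\right)}{\sqrt{7} + 3 i} \approx -912.5 - 826.8 i$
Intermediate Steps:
$u = i \sqrt{7}$ ($u = \sqrt{-7} = i \sqrt{7} \approx 2.6458 i$)
$N{\left(h,J \right)} = - \frac{4 \left(-5 + J\right)}{-3 + h}$ ($N{\left(h,J \right)} = - 4 \frac{J - 5}{h - 3} = - 4 \frac{-5 + J}{-3 + h} = - \frac{4 \left(-5 + J\right)}{-3 + h}$)
$B{\left(m \right)} = -1 - \frac{200}{-3 + m}$ ($B{\left(m \right)} = -1 - 5 \frac{4 \left(5 - -5\right)}{-3 + m} = -1 - 5 \frac{4 \left(5 + 5\right)}{-3 + m} = -1 - 5 \cdot 4 \frac{1}{-3 + m} 10 = -1 - 5 \frac{40}{-3 + m} = -1 - \frac{200}{-3 + m}$)
$B{\left(u \right)} \left(\left(-51 - -13\right) + 13\right) = \frac{-197 - i \sqrt{7}}{-3 + i \sqrt{7}} \left(\left(-51 - -13\right) + 13\right) = \frac{-197 - i \sqrt{7}}{-3 + i \sqrt{7}} \left(\left(-51 + 13\right) + 13\right) = \frac{-197 - i \sqrt{7}}{-3 + i \sqrt{7}} \left(-38 + 13\right) = \frac{-197 - i \sqrt{7}}{-3 + i \sqrt{7}} \left(-25\right) = - \frac{25 \left(-197 - i \sqrt{7}\right)}{-3 + i \sqrt{7}}$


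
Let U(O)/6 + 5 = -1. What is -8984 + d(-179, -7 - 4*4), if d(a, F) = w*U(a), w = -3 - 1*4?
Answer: -8732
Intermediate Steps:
U(O) = -36 (U(O) = -30 + 6*(-1) = -30 - 6 = -36)
w = -7 (w = -3 - 4 = -7)
d(a, F) = 252 (d(a, F) = -7*(-36) = 252)
-8984 + d(-179, -7 - 4*4) = -8984 + 252 = -8732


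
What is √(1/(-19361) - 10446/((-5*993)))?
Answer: √2160089137646885/32042455 ≈ 1.4505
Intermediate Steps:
√(1/(-19361) - 10446/((-5*993))) = √(-1/19361 - 10446/(-4965)) = √(-1/19361 - 10446*(-1/4965)) = √(-1/19361 + 3482/1655) = √(67413347/32042455) = √2160089137646885/32042455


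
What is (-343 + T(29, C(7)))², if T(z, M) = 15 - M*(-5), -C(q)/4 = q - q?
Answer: 107584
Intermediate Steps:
C(q) = 0 (C(q) = -4*(q - q) = -4*0 = 0)
T(z, M) = 15 + 5*M (T(z, M) = 15 - (-5)*M = 15 + 5*M)
(-343 + T(29, C(7)))² = (-343 + (15 + 5*0))² = (-343 + (15 + 0))² = (-343 + 15)² = (-328)² = 107584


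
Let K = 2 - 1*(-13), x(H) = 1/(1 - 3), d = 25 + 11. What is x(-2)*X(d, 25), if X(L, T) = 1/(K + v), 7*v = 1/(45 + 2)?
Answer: -329/9872 ≈ -0.033327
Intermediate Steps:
d = 36
x(H) = -1/2 (x(H) = 1/(-2) = -1/2)
K = 15 (K = 2 + 13 = 15)
v = 1/329 (v = 1/(7*(45 + 2)) = (1/7)/47 = (1/7)*(1/47) = 1/329 ≈ 0.0030395)
X(L, T) = 329/4936 (X(L, T) = 1/(15 + 1/329) = 1/(4936/329) = 329/4936)
x(-2)*X(d, 25) = -1/2*329/4936 = -329/9872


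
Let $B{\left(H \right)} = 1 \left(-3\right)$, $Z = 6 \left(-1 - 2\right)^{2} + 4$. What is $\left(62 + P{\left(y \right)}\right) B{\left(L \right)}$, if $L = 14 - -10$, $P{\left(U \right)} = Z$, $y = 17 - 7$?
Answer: $-360$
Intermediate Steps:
$y = 10$ ($y = 17 - 7 = 10$)
$Z = 58$ ($Z = 6 \left(-3\right)^{2} + 4 = 6 \cdot 9 + 4 = 54 + 4 = 58$)
$P{\left(U \right)} = 58$
$L = 24$ ($L = 14 + 10 = 24$)
$B{\left(H \right)} = -3$
$\left(62 + P{\left(y \right)}\right) B{\left(L \right)} = \left(62 + 58\right) \left(-3\right) = 120 \left(-3\right) = -360$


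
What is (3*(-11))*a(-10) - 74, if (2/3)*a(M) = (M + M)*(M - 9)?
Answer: -18884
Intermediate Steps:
a(M) = 3*M*(-9 + M) (a(M) = 3*((M + M)*(M - 9))/2 = 3*((2*M)*(-9 + M))/2 = 3*(2*M*(-9 + M))/2 = 3*M*(-9 + M))
(3*(-11))*a(-10) - 74 = (3*(-11))*(3*(-10)*(-9 - 10)) - 74 = -99*(-10)*(-19) - 74 = -33*570 - 74 = -18810 - 74 = -18884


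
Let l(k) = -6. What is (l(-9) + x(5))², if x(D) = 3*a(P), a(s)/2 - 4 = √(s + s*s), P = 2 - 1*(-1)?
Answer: 756 + 432*√3 ≈ 1504.2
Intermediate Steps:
P = 3 (P = 2 + 1 = 3)
a(s) = 8 + 2*√(s + s²) (a(s) = 8 + 2*√(s + s*s) = 8 + 2*√(s + s²))
x(D) = 24 + 12*√3 (x(D) = 3*(8 + 2*√(3*(1 + 3))) = 3*(8 + 2*√(3*4)) = 3*(8 + 2*√12) = 3*(8 + 2*(2*√3)) = 3*(8 + 4*√3) = 24 + 12*√3)
(l(-9) + x(5))² = (-6 + (24 + 12*√3))² = (18 + 12*√3)²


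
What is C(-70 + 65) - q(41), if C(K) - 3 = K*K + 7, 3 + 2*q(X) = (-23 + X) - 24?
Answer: 79/2 ≈ 39.500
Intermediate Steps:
q(X) = -25 + X/2 (q(X) = -3/2 + ((-23 + X) - 24)/2 = -3/2 + (-47 + X)/2 = -3/2 + (-47/2 + X/2) = -25 + X/2)
C(K) = 10 + K**2 (C(K) = 3 + (K*K + 7) = 3 + (K**2 + 7) = 3 + (7 + K**2) = 10 + K**2)
C(-70 + 65) - q(41) = (10 + (-70 + 65)**2) - (-25 + (1/2)*41) = (10 + (-5)**2) - (-25 + 41/2) = (10 + 25) - 1*(-9/2) = 35 + 9/2 = 79/2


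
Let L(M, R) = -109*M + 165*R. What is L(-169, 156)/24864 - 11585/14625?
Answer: 23853679/24242400 ≈ 0.98396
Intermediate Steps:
L(-169, 156)/24864 - 11585/14625 = (-109*(-169) + 165*156)/24864 - 11585/14625 = (18421 + 25740)*(1/24864) - 11585*1/14625 = 44161*(1/24864) - 2317/2925 = 44161/24864 - 2317/2925 = 23853679/24242400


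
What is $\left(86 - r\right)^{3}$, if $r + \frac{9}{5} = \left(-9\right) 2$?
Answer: $\frac{148035889}{125} \approx 1.1843 \cdot 10^{6}$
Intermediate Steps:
$r = - \frac{99}{5}$ ($r = - \frac{9}{5} - 18 = - \frac{99}{5} \approx -19.8$)
$\left(86 - r\right)^{3} = \left(86 - - \frac{99}{5}\right)^{3} = \left(86 + \frac{99}{5}\right)^{3} = \left(\frac{529}{5}\right)^{3} = \frac{148035889}{125}$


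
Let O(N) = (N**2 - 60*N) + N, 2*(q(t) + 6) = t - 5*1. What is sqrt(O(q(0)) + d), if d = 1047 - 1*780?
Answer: sqrt(3363)/2 ≈ 28.996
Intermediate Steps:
q(t) = -17/2 + t/2 (q(t) = -6 + (t - 5*1)/2 = -6 + (t - 5)/2 = -6 + (-5 + t)/2 = -6 + (-5/2 + t/2) = -17/2 + t/2)
O(N) = N**2 - 59*N
d = 267 (d = 1047 - 780 = 267)
sqrt(O(q(0)) + d) = sqrt((-17/2 + (1/2)*0)*(-59 + (-17/2 + (1/2)*0)) + 267) = sqrt((-17/2 + 0)*(-59 + (-17/2 + 0)) + 267) = sqrt(-17*(-59 - 17/2)/2 + 267) = sqrt(-17/2*(-135/2) + 267) = sqrt(2295/4 + 267) = sqrt(3363/4) = sqrt(3363)/2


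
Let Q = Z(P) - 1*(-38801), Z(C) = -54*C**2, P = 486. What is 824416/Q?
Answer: -824416/12715783 ≈ -0.064834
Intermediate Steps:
Q = -12715783 (Q = -54*486**2 - 1*(-38801) = -54*236196 + 38801 = -12754584 + 38801 = -12715783)
824416/Q = 824416/(-12715783) = 824416*(-1/12715783) = -824416/12715783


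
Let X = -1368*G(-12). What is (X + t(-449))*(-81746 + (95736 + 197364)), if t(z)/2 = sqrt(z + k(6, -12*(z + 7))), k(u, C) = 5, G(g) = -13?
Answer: 3758719536 + 845416*I*sqrt(111) ≈ 3.7587e+9 + 8.907e+6*I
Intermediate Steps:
t(z) = 2*sqrt(5 + z) (t(z) = 2*sqrt(z + 5) = 2*sqrt(5 + z))
X = 17784 (X = -1368*(-13) = 17784)
(X + t(-449))*(-81746 + (95736 + 197364)) = (17784 + 2*sqrt(5 - 449))*(-81746 + (95736 + 197364)) = (17784 + 2*sqrt(-444))*(-81746 + 293100) = (17784 + 2*(2*I*sqrt(111)))*211354 = (17784 + 4*I*sqrt(111))*211354 = 3758719536 + 845416*I*sqrt(111)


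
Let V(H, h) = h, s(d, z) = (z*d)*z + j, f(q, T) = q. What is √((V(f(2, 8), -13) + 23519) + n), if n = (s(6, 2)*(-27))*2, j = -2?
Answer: √22318 ≈ 149.39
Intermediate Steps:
s(d, z) = -2 + d*z² (s(d, z) = (z*d)*z - 2 = (d*z)*z - 2 = d*z² - 2 = -2 + d*z²)
n = -1188 (n = ((-2 + 6*2²)*(-27))*2 = ((-2 + 6*4)*(-27))*2 = ((-2 + 24)*(-27))*2 = (22*(-27))*2 = -594*2 = -1188)
√((V(f(2, 8), -13) + 23519) + n) = √((-13 + 23519) - 1188) = √(23506 - 1188) = √22318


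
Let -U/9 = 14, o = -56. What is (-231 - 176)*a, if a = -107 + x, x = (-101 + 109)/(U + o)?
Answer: 3964587/91 ≈ 43567.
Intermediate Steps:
U = -126 (U = -9*14 = -126)
x = -4/91 (x = (-101 + 109)/(-126 - 56) = 8/(-182) = 8*(-1/182) = -4/91 ≈ -0.043956)
a = -9741/91 (a = -107 - 4/91 = -9741/91 ≈ -107.04)
(-231 - 176)*a = (-231 - 176)*(-9741/91) = -407*(-9741/91) = 3964587/91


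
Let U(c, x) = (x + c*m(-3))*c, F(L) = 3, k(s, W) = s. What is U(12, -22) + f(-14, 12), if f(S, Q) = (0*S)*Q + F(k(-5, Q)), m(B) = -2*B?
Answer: 603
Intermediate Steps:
f(S, Q) = 3 (f(S, Q) = (0*S)*Q + 3 = 0*Q + 3 = 0 + 3 = 3)
U(c, x) = c*(x + 6*c) (U(c, x) = (x + c*(-2*(-3)))*c = (x + c*6)*c = (x + 6*c)*c = c*(x + 6*c))
U(12, -22) + f(-14, 12) = 12*(-22 + 6*12) + 3 = 12*(-22 + 72) + 3 = 12*50 + 3 = 600 + 3 = 603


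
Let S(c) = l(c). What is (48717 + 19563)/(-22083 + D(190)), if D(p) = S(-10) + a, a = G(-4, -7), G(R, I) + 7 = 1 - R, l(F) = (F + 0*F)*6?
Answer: -13656/4429 ≈ -3.0833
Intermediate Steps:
l(F) = 6*F (l(F) = (F + 0)*6 = F*6 = 6*F)
S(c) = 6*c
G(R, I) = -6 - R (G(R, I) = -7 + (1 - R) = -6 - R)
a = -2 (a = -6 - 1*(-4) = -6 + 4 = -2)
D(p) = -62 (D(p) = 6*(-10) - 2 = -60 - 2 = -62)
(48717 + 19563)/(-22083 + D(190)) = (48717 + 19563)/(-22083 - 62) = 68280/(-22145) = 68280*(-1/22145) = -13656/4429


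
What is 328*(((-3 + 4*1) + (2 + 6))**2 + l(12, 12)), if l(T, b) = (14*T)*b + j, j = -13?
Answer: 683552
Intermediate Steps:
l(T, b) = -13 + 14*T*b (l(T, b) = (14*T)*b - 13 = 14*T*b - 13 = -13 + 14*T*b)
328*(((-3 + 4*1) + (2 + 6))**2 + l(12, 12)) = 328*(((-3 + 4*1) + (2 + 6))**2 + (-13 + 14*12*12)) = 328*(((-3 + 4) + 8)**2 + (-13 + 2016)) = 328*((1 + 8)**2 + 2003) = 328*(9**2 + 2003) = 328*(81 + 2003) = 328*2084 = 683552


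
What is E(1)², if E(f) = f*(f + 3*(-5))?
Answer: 196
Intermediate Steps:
E(f) = f*(-15 + f) (E(f) = f*(f - 15) = f*(-15 + f))
E(1)² = (1*(-15 + 1))² = (1*(-14))² = (-14)² = 196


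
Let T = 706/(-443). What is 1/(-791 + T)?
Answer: -443/351119 ≈ -0.0012617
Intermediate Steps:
T = -706/443 (T = 706*(-1/443) = -706/443 ≈ -1.5937)
1/(-791 + T) = 1/(-791 - 706/443) = 1/(-351119/443) = -443/351119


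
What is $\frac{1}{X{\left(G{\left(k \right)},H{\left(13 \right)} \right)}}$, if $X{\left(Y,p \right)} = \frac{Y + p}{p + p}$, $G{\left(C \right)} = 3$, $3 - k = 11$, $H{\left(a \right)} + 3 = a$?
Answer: $\frac{20}{13} \approx 1.5385$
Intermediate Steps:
$H{\left(a \right)} = -3 + a$
$k = -8$ ($k = 3 - 11 = -8$)
$X{\left(Y,p \right)} = \frac{Y + p}{2 p}$
$\frac{1}{X{\left(G{\left(k \right)},H{\left(13 \right)} \right)}} = \frac{1}{\frac{1}{2} \frac{1}{-3 + 13} \left(3 + \left(-3 + 13\right)\right)} = \frac{1}{\frac{1}{2} \cdot \frac{1}{10} \left(3 + 10\right)} = \frac{1}{\frac{1}{2} \cdot \frac{1}{10} \cdot 13} = \frac{1}{\frac{13}{20}} = \frac{20}{13}$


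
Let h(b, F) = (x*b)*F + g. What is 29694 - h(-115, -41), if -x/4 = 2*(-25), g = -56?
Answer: -913250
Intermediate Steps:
x = 200 (x = -8*(-25) = -4*(-50) = 200)
h(b, F) = -56 + 200*F*b (h(b, F) = (200*b)*F - 56 = 200*F*b - 56 = -56 + 200*F*b)
29694 - h(-115, -41) = 29694 - (-56 + 200*(-41)*(-115)) = 29694 - (-56 + 943000) = 29694 - 1*942944 = 29694 - 942944 = -913250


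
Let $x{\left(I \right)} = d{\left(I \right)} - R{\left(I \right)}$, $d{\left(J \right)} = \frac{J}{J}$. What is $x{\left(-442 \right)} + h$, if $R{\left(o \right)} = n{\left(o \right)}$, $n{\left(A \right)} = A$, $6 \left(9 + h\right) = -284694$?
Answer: $-47015$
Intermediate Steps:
$h = -47458$ ($h = -9 + \frac{1}{6} \left(-284694\right) = -9 - 47449 = -47458$)
$d{\left(J \right)} = 1$
$R{\left(o \right)} = o$
$x{\left(I \right)} = 1 - I$
$x{\left(-442 \right)} + h = \left(1 - -442\right) - 47458 = \left(1 + 442\right) - 47458 = 443 - 47458 = -47015$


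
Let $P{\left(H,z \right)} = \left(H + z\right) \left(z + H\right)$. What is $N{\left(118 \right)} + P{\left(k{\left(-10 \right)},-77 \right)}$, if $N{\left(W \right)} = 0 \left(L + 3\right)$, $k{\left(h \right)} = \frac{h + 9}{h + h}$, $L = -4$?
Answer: $\frac{2368521}{400} \approx 5921.3$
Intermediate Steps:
$k{\left(h \right)} = \frac{9 + h}{2 h}$
$P{\left(H,z \right)} = \left(H + z\right)^{2}$ ($P{\left(H,z \right)} = \left(H + z\right) \left(H + z\right) = \left(H + z\right)^{2}$)
$N{\left(W \right)} = 0$ ($N{\left(W \right)} = 0 \left(-4 + 3\right) = 0 \left(-1\right) = 0$)
$N{\left(118 \right)} + P{\left(k{\left(-10 \right)},-77 \right)} = 0 + \left(\frac{9 - 10}{2 \left(-10\right)} - 77\right)^{2} = 0 + \left(\frac{1}{2} \left(- \frac{1}{10}\right) \left(-1\right) - 77\right)^{2} = 0 + \left(\frac{1}{20} - 77\right)^{2} = 0 + \left(- \frac{1539}{20}\right)^{2} = 0 + \frac{2368521}{400} = \frac{2368521}{400}$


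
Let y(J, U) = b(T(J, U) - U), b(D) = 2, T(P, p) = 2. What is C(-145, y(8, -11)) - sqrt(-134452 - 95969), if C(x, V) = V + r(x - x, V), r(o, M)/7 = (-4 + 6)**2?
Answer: 30 - I*sqrt(230421) ≈ 30.0 - 480.02*I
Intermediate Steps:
y(J, U) = 2
r(o, M) = 28 (r(o, M) = 7*(-4 + 6)**2 = 7*2**2 = 7*4 = 28)
C(x, V) = 28 + V (C(x, V) = V + 28 = 28 + V)
C(-145, y(8, -11)) - sqrt(-134452 - 95969) = (28 + 2) - sqrt(-134452 - 95969) = 30 - sqrt(-230421) = 30 - I*sqrt(230421)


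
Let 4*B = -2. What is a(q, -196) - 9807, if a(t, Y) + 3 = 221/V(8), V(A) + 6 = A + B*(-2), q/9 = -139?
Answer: -29209/3 ≈ -9736.3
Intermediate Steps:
B = -½ (B = (¼)*(-2) = -½ ≈ -0.50000)
q = -1251 (q = 9*(-139) = -1251)
V(A) = -5 + A (V(A) = -6 + (A - ½*(-2)) = -6 + (A + 1) = -6 + (1 + A) = -5 + A)
a(t, Y) = 212/3 (a(t, Y) = -3 + 221/(-5 + 8) = -3 + 221/3 = 212/3)
a(q, -196) - 9807 = 212/3 - 9807 = -29209/3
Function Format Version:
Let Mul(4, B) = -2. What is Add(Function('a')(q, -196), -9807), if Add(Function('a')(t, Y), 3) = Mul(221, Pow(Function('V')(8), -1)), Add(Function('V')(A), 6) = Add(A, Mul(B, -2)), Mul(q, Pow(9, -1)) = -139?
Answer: Rational(-29209, 3) ≈ -9736.3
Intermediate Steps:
B = Rational(-1, 2) (B = Mul(Rational(1, 4), -2) = Rational(-1, 2) ≈ -0.50000)
q = -1251 (q = Mul(9, -139) = -1251)
Function('V')(A) = Add(-5, A) (Function('V')(A) = Add(-6, Add(A, Mul(Rational(-1, 2), -2))) = Add(-6, Add(A, 1)) = Add(-6, Add(1, A)) = Add(-5, A))
Function('a')(t, Y) = Rational(212, 3) (Function('a')(t, Y) = Add(-3, Mul(221, Pow(Add(-5, 8), -1))) = Add(-3, Mul(221, Pow(3, -1))) = Add(-3, Mul(221, Rational(1, 3))) = Add(-3, Rational(221, 3)) = Rational(212, 3))
Add(Function('a')(q, -196), -9807) = Add(Rational(212, 3), -9807) = Rational(-29209, 3)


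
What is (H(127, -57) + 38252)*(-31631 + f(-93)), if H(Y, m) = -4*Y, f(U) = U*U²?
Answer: -31553531072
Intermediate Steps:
f(U) = U³
(H(127, -57) + 38252)*(-31631 + f(-93)) = (-4*127 + 38252)*(-31631 + (-93)³) = (-508 + 38252)*(-31631 - 804357) = 37744*(-835988) = -31553531072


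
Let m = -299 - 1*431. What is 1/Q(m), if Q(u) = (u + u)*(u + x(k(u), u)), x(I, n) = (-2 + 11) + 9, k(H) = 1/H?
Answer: 1/1039520 ≈ 9.6198e-7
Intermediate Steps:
x(I, n) = 18 (x(I, n) = 9 + 9 = 18)
m = -730 (m = -299 - 431 = -730)
Q(u) = 2*u*(18 + u) (Q(u) = (u + u)*(u + 18) = (2*u)*(18 + u) = 2*u*(18 + u))
1/Q(m) = 1/(2*(-730)*(18 - 730)) = 1/(2*(-730)*(-712)) = 1/1039520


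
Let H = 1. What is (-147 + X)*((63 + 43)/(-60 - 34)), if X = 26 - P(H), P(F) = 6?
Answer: 6731/47 ≈ 143.21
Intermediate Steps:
X = 20 (X = 26 - 1*6 = 26 - 6 = 20)
(-147 + X)*((63 + 43)/(-60 - 34)) = (-147 + 20)*((63 + 43)/(-60 - 34)) = -13462/(-94) = -13462*(-1)/94 = -127*(-53/47) = 6731/47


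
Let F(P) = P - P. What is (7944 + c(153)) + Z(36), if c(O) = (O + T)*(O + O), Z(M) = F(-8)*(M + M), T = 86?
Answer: 81078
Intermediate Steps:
F(P) = 0
Z(M) = 0 (Z(M) = 0*(M + M) = 0*(2*M) = 0)
c(O) = 2*O*(86 + O) (c(O) = (O + 86)*(O + O) = (86 + O)*(2*O) = 2*O*(86 + O))
(7944 + c(153)) + Z(36) = (7944 + 2*153*(86 + 153)) + 0 = (7944 + 2*153*239) + 0 = (7944 + 73134) + 0 = 81078 + 0 = 81078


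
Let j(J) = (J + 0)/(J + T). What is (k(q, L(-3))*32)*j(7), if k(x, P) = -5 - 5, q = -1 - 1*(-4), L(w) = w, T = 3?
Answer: -224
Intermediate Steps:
q = 3 (q = -1 + 4 = 3)
k(x, P) = -10
j(J) = J/(3 + J) (j(J) = (J + 0)/(J + 3) = J/(3 + J))
(k(q, L(-3))*32)*j(7) = (-10*32)*(7/(3 + 7)) = -2240/10 = -320*7/10 = -224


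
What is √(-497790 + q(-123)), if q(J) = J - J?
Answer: 3*I*√55310 ≈ 705.54*I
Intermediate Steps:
q(J) = 0
√(-497790 + q(-123)) = √(-497790 + 0) = √(-497790) = 3*I*√55310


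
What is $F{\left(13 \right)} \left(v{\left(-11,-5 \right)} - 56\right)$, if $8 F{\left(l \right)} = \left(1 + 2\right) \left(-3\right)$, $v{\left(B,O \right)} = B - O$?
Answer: $\frac{279}{4} \approx 69.75$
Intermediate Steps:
$F{\left(l \right)} = - \frac{9}{8}$ ($F{\left(l \right)} = \frac{\left(1 + 2\right) \left(-3\right)}{8} = \frac{3 \left(-3\right)}{8} = \frac{1}{8} \left(-9\right) = - \frac{9}{8}$)
$F{\left(13 \right)} \left(v{\left(-11,-5 \right)} - 56\right) = - \frac{9 \left(\left(-11 - -5\right) - 56\right)}{8} = - \frac{9 \left(\left(-11 + 5\right) - 56\right)}{8} = - \frac{9 \left(-6 - 56\right)}{8} = \left(- \frac{9}{8}\right) \left(-62\right) = \frac{279}{4}$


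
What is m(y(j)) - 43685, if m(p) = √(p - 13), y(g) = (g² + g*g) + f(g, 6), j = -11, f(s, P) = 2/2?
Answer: -43685 + √230 ≈ -43670.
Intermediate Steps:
f(s, P) = 1 (f(s, P) = 2*(½) = 1)
y(g) = 1 + 2*g² (y(g) = (g² + g*g) + 1 = (g² + g²) + 1 = 2*g² + 1 = 1 + 2*g²)
m(p) = √(-13 + p)
m(y(j)) - 43685 = √(-13 + (1 + 2*(-11)²)) - 43685 = √(-13 + (1 + 2*121)) - 43685 = √(-13 + (1 + 242)) - 43685 = √(-13 + 243) - 43685 = √230 - 43685 = -43685 + √230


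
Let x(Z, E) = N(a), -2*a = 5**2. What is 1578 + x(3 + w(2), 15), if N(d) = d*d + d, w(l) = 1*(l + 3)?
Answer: 6887/4 ≈ 1721.8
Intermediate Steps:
a = -25/2 (a = -1/2*5**2 = -1/2*25 = -25/2 ≈ -12.500)
w(l) = 3 + l (w(l) = 1*(3 + l) = 3 + l)
N(d) = d + d**2 (N(d) = d**2 + d = d + d**2)
x(Z, E) = 575/4 (x(Z, E) = -25*(1 - 25/2)/2 = -25/2*(-23/2) = 575/4)
1578 + x(3 + w(2), 15) = 1578 + 575/4 = 6887/4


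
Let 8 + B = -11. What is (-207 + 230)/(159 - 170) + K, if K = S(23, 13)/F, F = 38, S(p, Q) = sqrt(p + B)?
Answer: -426/209 ≈ -2.0383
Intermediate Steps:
B = -19 (B = -8 - 11 = -19)
S(p, Q) = sqrt(-19 + p) (S(p, Q) = sqrt(p - 19) = sqrt(-19 + p))
K = 1/19 (K = sqrt(-19 + 23)/38 = sqrt(4)*(1/38) = 2*(1/38) = 1/19 ≈ 0.052632)
(-207 + 230)/(159 - 170) + K = (-207 + 230)/(159 - 170) + 1/19 = 23/(-11) + 1/19 = 23*(-1/11) + 1/19 = -23/11 + 1/19 = -426/209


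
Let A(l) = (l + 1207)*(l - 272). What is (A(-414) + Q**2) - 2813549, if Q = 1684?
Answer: -521691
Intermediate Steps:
A(l) = (-272 + l)*(1207 + l) (A(l) = (1207 + l)*(-272 + l) = (-272 + l)*(1207 + l))
(A(-414) + Q**2) - 2813549 = ((-328304 + (-414)**2 + 935*(-414)) + 1684**2) - 2813549 = ((-328304 + 171396 - 387090) + 2835856) - 2813549 = (-543998 + 2835856) - 2813549 = 2291858 - 2813549 = -521691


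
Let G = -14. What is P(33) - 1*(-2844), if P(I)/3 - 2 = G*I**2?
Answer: -42888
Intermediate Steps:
P(I) = 6 - 42*I**2 (P(I) = 6 + 3*(-14*I**2) = 6 - 42*I**2)
P(33) - 1*(-2844) = (6 - 42*33**2) - 1*(-2844) = (6 - 42*1089) + 2844 = (6 - 45738) + 2844 = -45732 + 2844 = -42888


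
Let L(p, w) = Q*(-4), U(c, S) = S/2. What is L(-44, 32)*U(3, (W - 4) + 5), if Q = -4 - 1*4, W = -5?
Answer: -64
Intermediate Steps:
Q = -8 (Q = -4 - 4 = -8)
U(c, S) = S/2 (U(c, S) = S*(1/2) = S/2)
L(p, w) = 32 (L(p, w) = -8*(-4) = 32)
L(-44, 32)*U(3, (W - 4) + 5) = 32*(((-5 - 4) + 5)/2) = 32*((-9 + 5)/2) = 32*((1/2)*(-4)) = 32*(-2) = -64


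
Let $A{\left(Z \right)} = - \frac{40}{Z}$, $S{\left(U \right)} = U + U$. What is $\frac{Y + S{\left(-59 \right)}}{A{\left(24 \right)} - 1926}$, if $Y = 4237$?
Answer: $- \frac{12357}{5783} \approx -2.1368$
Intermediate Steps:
$S{\left(U \right)} = 2 U$
$\frac{Y + S{\left(-59 \right)}}{A{\left(24 \right)} - 1926} = \frac{4237 + 2 \left(-59\right)}{- \frac{40}{24} - 1926} = \frac{4237 - 118}{\left(-40\right) \frac{1}{24} - 1926} = \frac{4119}{- \frac{5}{3} - 1926} = \frac{4119}{- \frac{5783}{3}} = 4119 \left(- \frac{3}{5783}\right) = - \frac{12357}{5783}$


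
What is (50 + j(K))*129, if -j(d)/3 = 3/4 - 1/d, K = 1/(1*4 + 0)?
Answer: 30831/4 ≈ 7707.8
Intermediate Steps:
K = 1/4 (K = 1/(4 + 0) = 1/4 ≈ 0.25000)
j(d) = -9/4 + 3/d (j(d) = -3*(3/4 - 1/d) = -9/4 + 3/d)
(50 + j(K))*129 = (50 + (-9/4 + 3/(1/4)))*129 = (50 + (-9/4 + 3*4))*129 = (50 + (-9/4 + 12))*129 = (50 + 39/4)*129 = (239/4)*129 = 30831/4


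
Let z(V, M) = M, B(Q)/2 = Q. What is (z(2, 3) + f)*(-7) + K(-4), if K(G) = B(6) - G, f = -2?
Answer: 9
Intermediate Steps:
B(Q) = 2*Q
K(G) = 12 - G (K(G) = 2*6 - G = 12 - G)
(z(2, 3) + f)*(-7) + K(-4) = (3 - 2)*(-7) + (12 - 1*(-4)) = 1*(-7) + (12 + 4) = -7 + 16 = 9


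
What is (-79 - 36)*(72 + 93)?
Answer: -18975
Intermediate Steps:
(-79 - 36)*(72 + 93) = -115*165 = -18975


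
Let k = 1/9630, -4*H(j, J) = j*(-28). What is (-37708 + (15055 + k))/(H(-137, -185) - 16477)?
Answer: 218148389/167908680 ≈ 1.2992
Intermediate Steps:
H(j, J) = 7*j (H(j, J) = -j*(-28)/4 = -(-7)*j = 7*j)
k = 1/9630 ≈ 0.00010384
(-37708 + (15055 + k))/(H(-137, -185) - 16477) = (-37708 + (15055 + 1/9630))/(7*(-137) - 16477) = (-37708 + 144979651/9630)/(-959 - 16477) = -218148389/9630/(-17436) = -218148389/9630*(-1/17436) = 218148389/167908680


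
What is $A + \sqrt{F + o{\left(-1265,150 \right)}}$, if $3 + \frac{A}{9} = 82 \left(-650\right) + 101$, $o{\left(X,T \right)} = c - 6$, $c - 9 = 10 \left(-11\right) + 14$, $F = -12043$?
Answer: $-478818 + 2 i \sqrt{3034} \approx -4.7882 \cdot 10^{5} + 110.16 i$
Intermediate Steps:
$c = -87$ ($c = 9 + \left(10 \left(-11\right) + 14\right) = 9 + \left(-110 + 14\right) = 9 - 96 = -87$)
$o{\left(X,T \right)} = -93$ ($o{\left(X,T \right)} = -87 - 6 = -93$)
$A = -478818$ ($A = -27 + 9 \left(82 \left(-650\right) + 101\right) = -27 + 9 \left(-53300 + 101\right) = -27 + 9 \left(-53199\right) = -27 - 478791 = -478818$)
$A + \sqrt{F + o{\left(-1265,150 \right)}} = -478818 + \sqrt{-12043 - 93} = -478818 + \sqrt{-12136} = -478818 + 2 i \sqrt{3034}$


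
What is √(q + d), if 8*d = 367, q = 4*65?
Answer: √4894/4 ≈ 17.489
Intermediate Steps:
q = 260
d = 367/8 (d = (⅛)*367 = 367/8 ≈ 45.875)
√(q + d) = √(260 + 367/8) = √(2447/8) = √4894/4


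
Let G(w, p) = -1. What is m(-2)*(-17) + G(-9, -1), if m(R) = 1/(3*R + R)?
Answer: 9/8 ≈ 1.1250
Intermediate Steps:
m(R) = 1/(4*R)
m(-2)*(-17) + G(-9, -1) = ((¼)/(-2))*(-17) - 1 = ((¼)*(-½))*(-17) - 1 = -⅛*(-17) - 1 = 17/8 - 1 = 9/8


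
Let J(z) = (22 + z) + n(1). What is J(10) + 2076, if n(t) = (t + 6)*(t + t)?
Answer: 2122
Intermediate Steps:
n(t) = 2*t*(6 + t) (n(t) = (6 + t)*(2*t) = 2*t*(6 + t))
J(z) = 36 + z (J(z) = (22 + z) + 2*1*(6 + 1) = (22 + z) + 2*1*7 = (22 + z) + 14 = 36 + z)
J(10) + 2076 = (36 + 10) + 2076 = 46 + 2076 = 2122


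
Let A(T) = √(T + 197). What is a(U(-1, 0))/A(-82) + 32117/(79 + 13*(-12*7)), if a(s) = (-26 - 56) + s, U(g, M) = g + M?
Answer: -32117/1013 - 83*√115/115 ≈ -39.445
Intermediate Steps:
U(g, M) = M + g
a(s) = -82 + s
A(T) = √(197 + T)
a(U(-1, 0))/A(-82) + 32117/(79 + 13*(-12*7)) = (-82 + (0 - 1))/(√(197 - 82)) + 32117/(79 + 13*(-12*7)) = (-82 - 1)/(√115) + 32117/(79 + 13*(-84)) = -83*√115/115 + 32117/(79 - 1092) = -83*√115/115 + 32117/(-1013) = -83*√115/115 + 32117*(-1/1013) = -83*√115/115 - 32117/1013 = -32117/1013 - 83*√115/115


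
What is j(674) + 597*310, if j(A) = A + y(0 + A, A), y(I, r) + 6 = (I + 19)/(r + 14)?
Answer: 127788437/688 ≈ 1.8574e+5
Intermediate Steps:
y(I, r) = -6 + (19 + I)/(14 + r) (y(I, r) = -6 + (I + 19)/(r + 14) = -6 + (19 + I)/(14 + r))
j(A) = A + (-65 - 5*A)/(14 + A) (j(A) = A + (-65 + (0 + A) - 6*A)/(14 + A) = A + (-65 + A - 6*A)/(14 + A) = A + (-65 - 5*A)/(14 + A))
j(674) + 597*310 = (-65 + 674² + 9*674)/(14 + 674) + 597*310 = (-65 + 454276 + 6066)/688 + 185070 = (1/688)*460277 + 185070 = 460277/688 + 185070 = 127788437/688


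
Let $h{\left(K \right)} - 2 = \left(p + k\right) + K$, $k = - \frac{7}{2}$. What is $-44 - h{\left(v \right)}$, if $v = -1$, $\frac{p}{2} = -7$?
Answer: $- \frac{55}{2} \approx -27.5$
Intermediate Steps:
$p = -14$ ($p = 2 \left(-7\right) = -14$)
$k = - \frac{7}{2}$ ($k = \left(-7\right) \frac{1}{2} = - \frac{7}{2} \approx -3.5$)
$h{\left(K \right)} = - \frac{31}{2} + K$ ($h{\left(K \right)} = 2 + \left(\left(-14 - \frac{7}{2}\right) + K\right) = 2 + \left(- \frac{35}{2} + K\right) = - \frac{31}{2} + K$)
$-44 - h{\left(v \right)} = -44 - \left(- \frac{31}{2} - 1\right) = -44 - - \frac{33}{2} = -44 + \frac{33}{2} = - \frac{55}{2}$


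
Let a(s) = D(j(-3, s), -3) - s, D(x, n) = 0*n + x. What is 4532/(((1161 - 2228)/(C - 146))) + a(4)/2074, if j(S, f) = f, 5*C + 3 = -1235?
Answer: 810816/485 ≈ 1671.8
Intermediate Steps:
C = -1238/5 (C = -3/5 + (1/5)*(-1235) = -3/5 - 247 = -1238/5 ≈ -247.60)
D(x, n) = x (D(x, n) = 0 + x = x)
a(s) = 0 (a(s) = s - s = 0)
4532/(((1161 - 2228)/(C - 146))) + a(4)/2074 = 4532/(((1161 - 2228)/(-1238/5 - 146))) + 0/2074 = 4532/((-1067/(-1968/5))) + 0*(1/2074) = 4532/((-1067*(-5/1968))) + 0 = 4532/(5335/1968) + 0 = 4532*(1968/5335) + 0 = 810816/485 + 0 = 810816/485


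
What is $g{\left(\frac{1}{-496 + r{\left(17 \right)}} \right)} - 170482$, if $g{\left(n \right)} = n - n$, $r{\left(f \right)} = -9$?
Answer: $-170482$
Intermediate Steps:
$g{\left(n \right)} = 0$
$g{\left(\frac{1}{-496 + r{\left(17 \right)}} \right)} - 170482 = 0 - 170482 = -170482$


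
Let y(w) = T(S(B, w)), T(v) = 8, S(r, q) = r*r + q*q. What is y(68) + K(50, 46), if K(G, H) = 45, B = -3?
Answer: 53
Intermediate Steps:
S(r, q) = q² + r² (S(r, q) = r² + q² = q² + r²)
y(w) = 8
y(68) + K(50, 46) = 8 + 45 = 53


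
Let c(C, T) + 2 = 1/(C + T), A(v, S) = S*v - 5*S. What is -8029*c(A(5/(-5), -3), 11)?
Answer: 457653/29 ≈ 15781.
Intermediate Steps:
A(v, S) = -5*S + S*v
c(C, T) = -2 + 1/(C + T)
-8029*c(A(5/(-5), -3), 11) = -8029*(1 - (-6)*(-5 + 5/(-5)) - 2*11)/(-3*(-5 + 5/(-5)) + 11) = -8029*(1 - (-6)*(-5 + 5*(-⅕)) - 22)/(-3*(-5 + 5*(-⅕)) + 11) = -8029*(1 - (-6)*(-5 - 1) - 22)/(-3*(-5 - 1) + 11) = -8029*(1 - (-6)*(-6) - 22)/(-3*(-6) + 11) = -8029*(1 - 2*18 - 22)/(18 + 11) = -8029*(1 - 36 - 22)/29 = -8029*(-57)/29 = -8029*(-57/29) = 457653/29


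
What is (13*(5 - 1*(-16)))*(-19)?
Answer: -5187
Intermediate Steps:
(13*(5 - 1*(-16)))*(-19) = (13*(5 + 16))*(-19) = (13*21)*(-19) = 273*(-19) = -5187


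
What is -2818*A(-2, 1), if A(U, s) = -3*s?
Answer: 8454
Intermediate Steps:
-2818*A(-2, 1) = -(-8454) = -2818*(-3) = 8454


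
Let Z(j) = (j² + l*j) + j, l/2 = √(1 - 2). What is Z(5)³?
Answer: 18000 + 26000*I ≈ 18000.0 + 26000.0*I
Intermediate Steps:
l = 2*I (l = 2*√(1 - 2) = 2*√(-1) = 2*I ≈ 2.0*I)
Z(j) = j + j² + 2*I*j (Z(j) = (j² + (2*I)*j) + j = (j² + 2*I*j) + j = j + j² + 2*I*j)
Z(5)³ = (5*(1 + 5 + 2*I))³ = (5*(6 + 2*I))³ = (30 + 10*I)³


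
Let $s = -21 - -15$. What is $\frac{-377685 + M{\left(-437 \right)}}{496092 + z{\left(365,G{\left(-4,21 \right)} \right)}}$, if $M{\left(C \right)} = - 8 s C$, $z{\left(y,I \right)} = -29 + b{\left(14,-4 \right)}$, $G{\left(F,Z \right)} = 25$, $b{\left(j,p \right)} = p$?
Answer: $- \frac{132887}{165353} \approx -0.80366$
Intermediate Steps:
$z{\left(y,I \right)} = -33$ ($z{\left(y,I \right)} = -29 - 4 = -33$)
$s = -6$ ($s = -21 + 15 = -6$)
$M{\left(C \right)} = 48 C$ ($M{\left(C \right)} = \left(-8\right) \left(-6\right) C = 48 C$)
$\frac{-377685 + M{\left(-437 \right)}}{496092 + z{\left(365,G{\left(-4,21 \right)} \right)}} = \frac{-377685 + 48 \left(-437\right)}{496092 - 33} = \frac{-377685 - 20976}{496059} = \left(-398661\right) \frac{1}{496059} = - \frac{132887}{165353}$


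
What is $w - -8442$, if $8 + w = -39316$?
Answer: $-30882$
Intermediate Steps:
$w = -39324$ ($w = -8 - 39316 = -39324$)
$w - -8442 = -39324 - -8442 = -39324 + 8442 = -30882$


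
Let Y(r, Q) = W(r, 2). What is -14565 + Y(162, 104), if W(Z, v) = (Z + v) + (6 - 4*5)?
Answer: -14415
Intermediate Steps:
W(Z, v) = -14 + Z + v (W(Z, v) = (Z + v) + (6 - 20) = (Z + v) - 14 = -14 + Z + v)
Y(r, Q) = -12 + r (Y(r, Q) = -14 + r + 2 = -12 + r)
-14565 + Y(162, 104) = -14565 + (-12 + 162) = -14565 + 150 = -14415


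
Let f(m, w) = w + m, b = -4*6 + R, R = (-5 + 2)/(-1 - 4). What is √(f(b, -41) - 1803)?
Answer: I*√46685/5 ≈ 43.213*I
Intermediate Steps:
R = ⅗ (R = -3/(-5) = -3*(-⅕) = ⅗ ≈ 0.60000)
b = -117/5 (b = -4*6 + ⅗ = -24 + ⅗ = -117/5 ≈ -23.400)
f(m, w) = m + w
√(f(b, -41) - 1803) = √((-117/5 - 41) - 1803) = √(-322/5 - 1803) = √(-9337/5) = I*√46685/5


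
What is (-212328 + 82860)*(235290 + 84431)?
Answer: -41393638428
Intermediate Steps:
(-212328 + 82860)*(235290 + 84431) = -129468*319721 = -41393638428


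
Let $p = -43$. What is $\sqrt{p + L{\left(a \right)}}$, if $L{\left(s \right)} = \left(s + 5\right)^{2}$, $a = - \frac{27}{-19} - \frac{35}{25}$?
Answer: $\frac{i \sqrt{160546}}{95} \approx 4.2177 i$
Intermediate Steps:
$a = \frac{2}{95}$ ($a = \left(-27\right) \left(- \frac{1}{19}\right) - \frac{7}{5} = \frac{27}{19} - \frac{7}{5} = \frac{2}{95} \approx 0.021053$)
$L{\left(s \right)} = \left(5 + s\right)^{2}$
$\sqrt{p + L{\left(a \right)}} = \sqrt{-43 + \left(5 + \frac{2}{95}\right)^{2}} = \sqrt{-43 + \left(\frac{477}{95}\right)^{2}} = \sqrt{-43 + \frac{227529}{9025}} = \sqrt{- \frac{160546}{9025}} = \frac{i \sqrt{160546}}{95}$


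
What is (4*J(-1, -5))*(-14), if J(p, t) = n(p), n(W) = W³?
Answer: 56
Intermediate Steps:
J(p, t) = p³
(4*J(-1, -5))*(-14) = (4*(-1)³)*(-14) = (4*(-1))*(-14) = -4*(-14) = 56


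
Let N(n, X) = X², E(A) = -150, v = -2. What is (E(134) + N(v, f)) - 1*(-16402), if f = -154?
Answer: 39968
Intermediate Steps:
(E(134) + N(v, f)) - 1*(-16402) = (-150 + (-154)²) - 1*(-16402) = (-150 + 23716) + 16402 = 23566 + 16402 = 39968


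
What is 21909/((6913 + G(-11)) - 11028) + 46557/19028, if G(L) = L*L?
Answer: -115467897/37998916 ≈ -3.0387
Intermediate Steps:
G(L) = L**2
21909/((6913 + G(-11)) - 11028) + 46557/19028 = 21909/((6913 + (-11)**2) - 11028) + 46557/19028 = 21909/((6913 + 121) - 11028) + 46557*(1/19028) = 21909/(7034 - 11028) + 46557/19028 = 21909/(-3994) + 46557/19028 = 21909*(-1/3994) + 46557/19028 = -21909/3994 + 46557/19028 = -115467897/37998916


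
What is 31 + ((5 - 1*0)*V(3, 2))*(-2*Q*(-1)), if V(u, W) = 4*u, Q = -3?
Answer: -329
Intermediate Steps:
31 + ((5 - 1*0)*V(3, 2))*(-2*Q*(-1)) = 31 + ((5 - 1*0)*(4*3))*(-2*(-3)*(-1)) = 31 + ((5 + 0)*12)*(6*(-1)) = 31 + (5*12)*(-6) = 31 + 60*(-6) = 31 - 360 = -329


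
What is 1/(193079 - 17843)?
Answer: 1/175236 ≈ 5.7066e-6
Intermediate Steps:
1/(193079 - 17843) = 1/175236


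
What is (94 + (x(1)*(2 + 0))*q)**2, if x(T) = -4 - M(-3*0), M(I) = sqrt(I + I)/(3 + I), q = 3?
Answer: 4900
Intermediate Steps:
M(I) = sqrt(2)*sqrt(I)/(3 + I) (M(I) = sqrt(2*I)/(3 + I) = (sqrt(2)*sqrt(I))/(3 + I) = sqrt(2)*sqrt(I)/(3 + I))
x(T) = -4 (x(T) = -4 - sqrt(2)*sqrt(-3*0)/(3 - 3*0) = -4 - sqrt(2)*sqrt(0)/(3 + 0) = -4 - sqrt(2)*0/3 = -4 - 1*0 = -4 + 0 = -4)
(94 + (x(1)*(2 + 0))*q)**2 = (94 - 4*(2 + 0)*3)**2 = (94 - 4*2*3)**2 = (94 - 8*3)**2 = (94 - 24)**2 = 70**2 = 4900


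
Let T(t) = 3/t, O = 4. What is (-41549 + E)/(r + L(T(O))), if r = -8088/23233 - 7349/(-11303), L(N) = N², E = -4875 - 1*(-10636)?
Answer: -150368349008192/3632553839 ≈ -41395.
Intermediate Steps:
E = 5761 (E = -4875 + 10636 = 5761)
r = 79320653/262602599 (r = -8088*1/23233 - 7349*(-1/11303) = -8088/23233 + 7349/11303 = 79320653/262602599 ≈ 0.30206)
(-41549 + E)/(r + L(T(O))) = (-41549 + 5761)/(79320653/262602599 + (3/4)²) = -35788/(79320653/262602599 + (3*(¼))²) = -35788/(79320653/262602599 + (¾)²) = -35788/(79320653/262602599 + 9/16) = -35788/3632553839/4201641584 = -35788*4201641584/3632553839 = -150368349008192/3632553839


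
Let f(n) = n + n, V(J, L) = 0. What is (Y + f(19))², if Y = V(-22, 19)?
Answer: 1444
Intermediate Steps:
Y = 0
f(n) = 2*n
(Y + f(19))² = (0 + 2*19)² = (0 + 38)² = 38² = 1444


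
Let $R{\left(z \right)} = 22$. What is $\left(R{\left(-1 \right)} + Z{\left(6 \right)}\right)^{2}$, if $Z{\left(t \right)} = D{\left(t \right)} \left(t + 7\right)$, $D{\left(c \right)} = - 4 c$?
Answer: $84100$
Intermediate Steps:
$Z{\left(t \right)} = - 4 t \left(7 + t\right)$ ($Z{\left(t \right)} = - 4 t \left(t + 7\right) = - 4 t \left(7 + t\right)$)
$\left(R{\left(-1 \right)} + Z{\left(6 \right)}\right)^{2} = \left(22 - 24 \left(7 + 6\right)\right)^{2} = \left(22 - 24 \cdot 13\right)^{2} = \left(22 - 312\right)^{2} = \left(-290\right)^{2} = 84100$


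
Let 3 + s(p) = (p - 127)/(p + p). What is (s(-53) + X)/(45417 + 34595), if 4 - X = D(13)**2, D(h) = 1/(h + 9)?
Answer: 69159/2052467824 ≈ 3.3696e-5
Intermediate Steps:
D(h) = 1/(9 + h)
s(p) = -3 + (-127 + p)/(2*p) (s(p) = -3 + (p - 127)/(p + p) = -3 + (-127 + p)/((2*p)) = -3 + (-127 + p)*(1/(2*p)) = -3 + (-127 + p)/(2*p))
X = 1935/484 (X = 4 - (1/(9 + 13))**2 = 4 - (1/22)**2 = 4 - 1*1/484 = 4 - 1/484 = 1935/484 ≈ 3.9979)
(s(-53) + X)/(45417 + 34595) = ((1/2)*(-127 - 5*(-53))/(-53) + 1935/484)/(45417 + 34595) = ((1/2)*(-1/53)*(-127 + 265) + 1935/484)/80012 = ((1/2)*(-1/53)*138 + 1935/484)*(1/80012) = (-69/53 + 1935/484)*(1/80012) = (69159/25652)*(1/80012) = 69159/2052467824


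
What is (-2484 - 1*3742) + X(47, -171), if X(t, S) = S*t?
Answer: -14263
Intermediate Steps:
(-2484 - 1*3742) + X(47, -171) = (-2484 - 1*3742) - 171*47 = (-2484 - 3742) - 8037 = -6226 - 8037 = -14263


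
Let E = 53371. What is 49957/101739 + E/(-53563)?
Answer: -2754065378/5449446057 ≈ -0.50538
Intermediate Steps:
49957/101739 + E/(-53563) = 49957/101739 + 53371/(-53563) = 49957*(1/101739) + 53371*(-1/53563) = 49957/101739 - 53371/53563 = -2754065378/5449446057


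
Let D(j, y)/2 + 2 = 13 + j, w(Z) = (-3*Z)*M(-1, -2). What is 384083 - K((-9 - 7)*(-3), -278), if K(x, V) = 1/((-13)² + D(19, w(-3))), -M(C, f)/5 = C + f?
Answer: 87955006/229 ≈ 3.8408e+5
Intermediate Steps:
M(C, f) = -5*C - 5*f (M(C, f) = -5*(C + f) = -5*C - 5*f)
w(Z) = -45*Z (w(Z) = (-3*Z)*(-5*(-1) - 5*(-2)) = (-3*Z)*(5 + 10) = -3*Z*15 = -45*Z)
D(j, y) = 22 + 2*j (D(j, y) = -4 + 2*(13 + j) = -4 + (26 + 2*j) = 22 + 2*j)
K(x, V) = 1/229 (K(x, V) = 1/((-13)² + (22 + 2*19)) = 1/(169 + (22 + 38)) = 1/(169 + 60) = 1/229)
384083 - K((-9 - 7)*(-3), -278) = 384083 - 1*1/229 = 384083 - 1/229 = 87955006/229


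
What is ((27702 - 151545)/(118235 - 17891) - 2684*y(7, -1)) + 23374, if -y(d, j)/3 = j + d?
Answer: 2397712047/33448 ≈ 71685.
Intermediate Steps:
y(d, j) = -3*d - 3*j (y(d, j) = -3*(j + d) = -3*(d + j) = -3*d - 3*j)
((27702 - 151545)/(118235 - 17891) - 2684*y(7, -1)) + 23374 = ((27702 - 151545)/(118235 - 17891) - 2684*(-3*7 - 3*(-1))) + 23374 = (-123843/100344 - 2684*(-21 + 3)) + 23374 = (-123843*1/100344 - 2684*(-18)) + 23374 = (-41281/33448 + 48312) + 23374 = 1615898495/33448 + 23374 = 2397712047/33448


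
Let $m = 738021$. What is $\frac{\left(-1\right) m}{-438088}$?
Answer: $\frac{738021}{438088} \approx 1.6846$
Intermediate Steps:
$\frac{\left(-1\right) m}{-438088} = \frac{\left(-1\right) 738021}{-438088} = \left(-738021\right) \left(- \frac{1}{438088}\right) = \frac{738021}{438088}$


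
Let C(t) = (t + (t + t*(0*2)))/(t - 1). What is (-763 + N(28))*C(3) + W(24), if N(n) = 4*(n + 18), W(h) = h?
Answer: -1713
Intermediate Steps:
N(n) = 72 + 4*n (N(n) = 4*(18 + n) = 72 + 4*n)
C(t) = 2*t/(-1 + t) (C(t) = (t + (t + t*0))/(-1 + t) = (t + (t + 0))/(-1 + t) = (t + t)/(-1 + t) = (2*t)/(-1 + t) = 2*t/(-1 + t))
(-763 + N(28))*C(3) + W(24) = (-763 + (72 + 4*28))*(2*3/(-1 + 3)) + 24 = (-763 + (72 + 112))*(2*3/2) + 24 = (-763 + 184)*(2*3*(½)) + 24 = -579*3 + 24 = -1737 + 24 = -1713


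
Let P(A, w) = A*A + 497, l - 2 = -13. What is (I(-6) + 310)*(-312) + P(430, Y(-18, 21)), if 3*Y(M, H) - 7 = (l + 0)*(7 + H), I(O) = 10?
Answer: 85557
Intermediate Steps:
l = -11 (l = 2 - 13 = -11)
Y(M, H) = -70/3 - 11*H/3 (Y(M, H) = 7/3 + ((-11 + 0)*(7 + H))/3 = 7/3 + (-11*(7 + H))/3 = 7/3 + (-77 - 11*H)/3 = 7/3 + (-77/3 - 11*H/3) = -70/3 - 11*H/3)
P(A, w) = 497 + A² (P(A, w) = A² + 497 = 497 + A²)
(I(-6) + 310)*(-312) + P(430, Y(-18, 21)) = (10 + 310)*(-312) + (497 + 430²) = 320*(-312) + (497 + 184900) = -99840 + 185397 = 85557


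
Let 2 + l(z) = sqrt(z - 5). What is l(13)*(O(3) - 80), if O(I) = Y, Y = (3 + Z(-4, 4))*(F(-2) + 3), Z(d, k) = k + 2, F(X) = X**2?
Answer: 34 - 34*sqrt(2) ≈ -14.083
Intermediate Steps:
Z(d, k) = 2 + k
Y = 63 (Y = (3 + (2 + 4))*((-2)**2 + 3) = (3 + 6)*(4 + 3) = 9*7 = 63)
O(I) = 63
l(z) = -2 + sqrt(-5 + z) (l(z) = -2 + sqrt(z - 5) = -2 + sqrt(-5 + z))
l(13)*(O(3) - 80) = (-2 + sqrt(-5 + 13))*(63 - 80) = (-2 + sqrt(8))*(-17) = (-2 + 2*sqrt(2))*(-17) = 34 - 34*sqrt(2)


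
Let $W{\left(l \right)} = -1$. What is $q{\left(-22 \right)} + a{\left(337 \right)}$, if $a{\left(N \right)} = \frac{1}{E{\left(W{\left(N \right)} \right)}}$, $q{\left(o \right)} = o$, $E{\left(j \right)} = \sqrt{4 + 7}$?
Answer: $-22 + \frac{\sqrt{11}}{11} \approx -21.698$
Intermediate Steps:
$E{\left(j \right)} = \sqrt{11}$
$a{\left(N \right)} = \frac{\sqrt{11}}{11}$ ($a{\left(N \right)} = \frac{1}{\sqrt{11}} = \frac{\sqrt{11}}{11}$)
$q{\left(-22 \right)} + a{\left(337 \right)} = -22 + \frac{\sqrt{11}}{11}$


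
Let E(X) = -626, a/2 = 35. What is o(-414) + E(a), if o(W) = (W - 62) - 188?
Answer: -1290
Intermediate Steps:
a = 70 (a = 2*35 = 70)
o(W) = -250 + W (o(W) = (-62 + W) - 188 = -250 + W)
o(-414) + E(a) = (-250 - 414) - 626 = -664 - 626 = -1290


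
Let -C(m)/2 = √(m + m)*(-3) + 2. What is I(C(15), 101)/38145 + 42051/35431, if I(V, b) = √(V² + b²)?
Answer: 42051/35431 + √(11297 - 48*√30)/38145 ≈ 1.1896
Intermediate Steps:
C(m) = -4 + 6*√2*√m (C(m) = -2*(√(m + m)*(-3) + 2) = -2*(√(2*m)*(-3) + 2) = -2*((√2*√m)*(-3) + 2) = -2*(-3*√2*√m + 2) = -2*(2 - 3*√2*√m) = -4 + 6*√2*√m)
I(C(15), 101)/38145 + 42051/35431 = √((-4 + 6*√2*√15)² + 101²)/38145 + 42051/35431 = √((-4 + 6*√30)² + 10201)*(1/38145) + 42051*(1/35431) = √(10201 + (-4 + 6*√30)²)*(1/38145) + 42051/35431 = √(10201 + (-4 + 6*√30)²)/38145 + 42051/35431 = 42051/35431 + √(10201 + (-4 + 6*√30)²)/38145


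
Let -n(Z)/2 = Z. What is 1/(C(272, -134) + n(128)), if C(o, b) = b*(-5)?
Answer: 1/414 ≈ 0.0024155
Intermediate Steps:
C(o, b) = -5*b
n(Z) = -2*Z
1/(C(272, -134) + n(128)) = 1/(-5*(-134) - 2*128) = 1/(670 - 256) = 1/414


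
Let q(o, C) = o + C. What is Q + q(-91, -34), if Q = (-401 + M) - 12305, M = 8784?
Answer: -4047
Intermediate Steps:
Q = -3922 (Q = (-401 + 8784) - 12305 = 8383 - 12305 = -3922)
q(o, C) = C + o
Q + q(-91, -34) = -3922 + (-34 - 91) = -3922 - 125 = -4047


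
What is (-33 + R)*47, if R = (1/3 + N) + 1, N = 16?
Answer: -2209/3 ≈ -736.33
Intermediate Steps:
R = 52/3 (R = (1/3 + 16) + 1 = (⅓ + 16) + 1 = 49/3 + 1 = 52/3 ≈ 17.333)
(-33 + R)*47 = (-33 + 52/3)*47 = -47/3*47 = -2209/3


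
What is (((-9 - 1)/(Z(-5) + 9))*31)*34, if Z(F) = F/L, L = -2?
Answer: -21080/23 ≈ -916.52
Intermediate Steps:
Z(F) = -F/2 (Z(F) = F/(-2) = F*(-½) = -F/2)
(((-9 - 1)/(Z(-5) + 9))*31)*34 = (((-9 - 1)/(-½*(-5) + 9))*31)*34 = (-10/(5/2 + 9)*31)*34 = (-10/23/2*31)*34 = (-10*2/23*31)*34 = -20/23*31*34 = -620/23*34 = -21080/23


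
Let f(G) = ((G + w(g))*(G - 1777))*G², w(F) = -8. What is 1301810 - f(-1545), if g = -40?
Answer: -12314818216840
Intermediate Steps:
f(G) = G²*(-1777 + G)*(-8 + G) (f(G) = ((G - 8)*(G - 1777))*G² = ((-8 + G)*(-1777 + G))*G² = ((-1777 + G)*(-8 + G))*G² = G²*(-1777 + G)*(-8 + G))
1301810 - f(-1545) = 1301810 - (-1545)²*(14216 + (-1545)² - 1785*(-1545)) = 1301810 - 2387025*(14216 + 2387025 + 2757825) = 1301810 - 2387025*5159066 = 1301810 - 1*12314819518650 = 1301810 - 12314819518650 = -12314818216840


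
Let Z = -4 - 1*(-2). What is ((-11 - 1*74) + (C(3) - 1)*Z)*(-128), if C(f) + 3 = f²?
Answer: 12160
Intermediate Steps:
Z = -2 (Z = -4 + 2 = -2)
C(f) = -3 + f²
((-11 - 1*74) + (C(3) - 1)*Z)*(-128) = ((-11 - 1*74) + ((-3 + 3²) - 1)*(-2))*(-128) = ((-11 - 74) + ((-3 + 9) - 1)*(-2))*(-128) = (-85 + (6 - 1)*(-2))*(-128) = (-85 + 5*(-2))*(-128) = (-85 - 10)*(-128) = -95*(-128) = 12160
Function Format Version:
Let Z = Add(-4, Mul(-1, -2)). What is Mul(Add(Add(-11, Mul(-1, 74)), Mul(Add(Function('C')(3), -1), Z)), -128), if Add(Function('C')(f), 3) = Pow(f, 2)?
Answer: 12160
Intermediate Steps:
Z = -2 (Z = Add(-4, 2) = -2)
Function('C')(f) = Add(-3, Pow(f, 2))
Mul(Add(Add(-11, Mul(-1, 74)), Mul(Add(Function('C')(3), -1), Z)), -128) = Mul(Add(Add(-11, Mul(-1, 74)), Mul(Add(Add(-3, Pow(3, 2)), -1), -2)), -128) = Mul(Add(Add(-11, -74), Mul(Add(Add(-3, 9), -1), -2)), -128) = Mul(Add(-85, Mul(Add(6, -1), -2)), -128) = Mul(Add(-85, Mul(5, -2)), -128) = Mul(Add(-85, -10), -128) = Mul(-95, -128) = 12160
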